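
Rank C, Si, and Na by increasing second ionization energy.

After 1 electron has been removed, what remains? C⁺ still has 3 valence electrons; Si⁺ still has 3 valence electrons; Na⁺ is the bare [Ne] core.
Breaking into a closed-shell core is much more expensive than removing a leftover valence electron — Na has the largest IE_2 here.
Valence configurations: C⁺ [He]2s²2p¹, Si⁺ [Ne]3s²3p¹.
Tabulated IE_2 (kJ/mol): C 2353, Si 1577, Na 4562.
Overall IE_2 order: Si < C < Na.

Si < C < Na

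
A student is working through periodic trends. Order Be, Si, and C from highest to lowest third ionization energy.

IE_3 is the cost of taking one more electron from the +2 cation: Be²⁺ is the bare [He] core; Si²⁺ still has 2 valence electrons; C²⁺ still has 2 valence electrons.
Breaking into a closed-shell core is much more expensive than removing a leftover valence electron — Be has the largest IE_3 here.
Valence configurations: Si²⁺ [Ne]3s², C²⁺ [He]2s².
Approximate IE_3 values (kJ/mol): Be 14849, Si 3232, C 4620.
Overall IE_3 order: Si < C < Be.

Be > C > Si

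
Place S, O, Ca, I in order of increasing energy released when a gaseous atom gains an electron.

Ca < O < S < I

O is in period 2, group 16; S is in period 3, group 16; Ca is in period 4, group 2; I is in period 5, group 17.
Electron affinity generally becomes more exothermic across a period toward the halogens and less exothermic down a group.
Here both period and group differ, so the two effects have to be weighed against each other.
O > Ca: relative to Ca, both the across-period and down-group shifts push O's electron affinity up.
S > O: this pair runs against the simple trend — see the exception note.
I > S: the two effects oppose for this pair; the across-period effect wins (295 vs 200 kJ/mol).
Note the exception: S has a higher electron affinity than O, contrary to the simple trend — the compact 2p subshell of O repels the added electron more than S's larger 3p does.
For reference (kJ/mol): O 141, S 200, Ca 2, I 295.
So from lowest to highest: Ca < O < S < I.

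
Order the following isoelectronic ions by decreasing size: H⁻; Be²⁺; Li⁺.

H⁻, Li⁺, Be²⁺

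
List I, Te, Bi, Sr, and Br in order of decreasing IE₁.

Br is in period 4, group 17; Sr is in period 5, group 2; Te is in period 5, group 16; I is in period 5, group 17; Bi is in period 6, group 15.
IE₁ increases left→right with effective nuclear charge and decreases top→bottom as the valence shell moves farther out.
These span different periods and groups, so the two trends combine.
Bi > Sr: period and group pull opposite ways; the across-period shift dominates (703 vs 550 kJ/mol).
Te > Bi: relative to Bi, both the across-period and down-group shifts push Te's first ionization energy up.
I > Te: I lies to the right of Te in period 5, so the across-period effect alone puts I higher.
Br > I: Br sits above I in group 17, so the down-group effect alone puts Br higher.
Tabulated first ionization energy (kJ/mol): Br 1140, Sr 550, Te 869, I 1008, Bi 703.
So from highest to lowest: Br > I > Te > Bi > Sr.

Br > I > Te > Bi > Sr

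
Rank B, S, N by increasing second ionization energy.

The second ionization energy removes an electron from the +1 ion. For each element: B⁺ still has 2 valence electrons; S⁺ still has 5 valence electrons; N⁺ still has 4 valence electrons.
All are still removing valence electrons, so compare the +1 ions as you would atoms: IE_2 generally rises across a period (higher Z_eff) and falls down a group (larger shell), subject to the usual subshell exceptions.
Valence configurations: B⁺ [He]2s², S⁺ [Ne]3s²3p³, N⁺ [He]2s²2p².
Tabulated IE_2 (kJ/mol): B 2427, S 2252, N 2856.
So the second ionization energies run S < B < N.

S, B, N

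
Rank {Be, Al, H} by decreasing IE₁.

IE₁ increases left→right with effective nuclear charge and decreases top→bottom as the valence shell moves farther out.
These sit on a diagonal, where the across-period and down-group effects partly cancel.
Be > Al: period and group pull opposite ways; the down-group shift dominates (900 vs 578 kJ/mol).
H > Be: the two effects oppose for this pair; the down-group effect wins (1312 vs 900 kJ/mol).
Tabulated first ionization energy (kJ/mol): H 1312, Be 900, Al 578.
So from highest to lowest: H > Be > Al.

H > Be > Al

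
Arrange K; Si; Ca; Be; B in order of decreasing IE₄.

B > Be > Ca > K > Si

Consider each +3 ion: K³⁺ is already 2 electrons into the core; Si³⁺ still has 1 valence electron; Ca³⁺ is already 1 electron into the core; Be³⁺ is already 1 electron into the core; B³⁺ is the bare [He] core.
Core electrons are held far more tightly than valence electrons, so K, Ca, Be and B top the IE_4 order.
The numbers (kJ/mol): K 5877, Si 4356, Ca 6491, Be 21007, B 25026.
Putting it together, IE_4: Si < K < Ca < Be < B.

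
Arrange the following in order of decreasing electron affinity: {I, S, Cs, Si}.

Si is in period 3, group 14; S is in period 3, group 16; I is in period 5, group 17; Cs is in period 6, group 1.
Electron affinity generally becomes more exothermic across a period toward the halogens and less exothermic down a group.
Here both period and group differ, so the two effects have to be weighed against each other.
Si > Cs: both effects reinforce here, so Si is clearly the higher of the two.
S > Si: both are in period 3; the period trend gives S the larger value.
I > S: the two effects oppose for this pair; the across-period effect wins (295 vs 200 kJ/mol).
Approximate values (kJ/mol): Si 134, S 200, I 295, Cs 46.
So from highest to lowest: I > S > Si > Cs.

I > S > Si > Cs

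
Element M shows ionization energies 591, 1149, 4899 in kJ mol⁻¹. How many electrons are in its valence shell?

2

Look for the largest jump between consecutive ionization energies: IE3/IE2 ≈ 4.3, far larger than any earlier ratio.
That jump marks the point where a core electron is being removed. So the atom has 2 valence electrons.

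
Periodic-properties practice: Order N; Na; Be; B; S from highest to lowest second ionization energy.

Na > N > B > S > Be

The second ionization energy removes an electron from the +1 ion. For each element: N⁺ still has 4 valence electrons; Na⁺ is the bare [Ne] core; Be⁺ still has 1 valence electron; B⁺ still has 2 valence electrons; S⁺ still has 5 valence electrons.
Pulling an electron out of a noble-gas core costs far more than removing a remaining valence electron, so Na sits at the high end of IE_2.
Valence configurations: N⁺ [He]2s²2p², Be⁺ [He]2s¹, B⁺ [He]2s², S⁺ [Ne]3s²3p³.
Approximate IE_2 values (kJ/mol): N 2856, Na 4562, Be 1757, B 2427, S 2252.
Overall IE_2 order: Be < S < B < N < Na.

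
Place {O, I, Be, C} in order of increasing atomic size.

Be is in period 2, group 2; C is in period 2, group 14; O is in period 2, group 16; I is in period 5, group 17.
Moving right in a period, electrons are added to the same shell under a stronger nuclear pull, so atoms get smaller; moving down, a new shell is opened and atoms get larger.
Here both period and group differ, so the two effects have to be weighed against each other.
C > O: C lies to the left of O in period 2, so the across-period effect alone puts C larger.
Be > C: both are in period 2; the period trend gives Be the larger value.
I > Be: the two effects oppose for this pair; the down-group effect wins (133 vs 102 pm).
Approximate values (pm): Be 102, C 75, O 63, I 133.
So from smallest to largest: O < C < Be < I.

O < C < Be < I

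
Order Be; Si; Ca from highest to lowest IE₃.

After 2 electrons have been removed, what remains? Be²⁺ is the bare [He] core; Si²⁺ still has 2 valence electrons; Ca²⁺ is the bare [Ar] core.
Breaking into a closed-shell core is much more expensive than removing a leftover valence electron — Ca and Be have the largest IE_3 here.
The numbers (kJ/mol): Be 14849, Si 3232, Ca 4912.
Overall IE_3 order: Si < Ca < Be.

Be > Ca > Si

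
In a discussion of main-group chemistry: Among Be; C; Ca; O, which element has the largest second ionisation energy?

Consider each +1 ion: Be⁺ still has 1 valence electron; C⁺ still has 3 valence electrons; Ca⁺ still has 1 valence electron; O⁺ still has 5 valence electrons.
All are still removing valence electrons, so compare the +1 ions as you would atoms: IE_2 generally rises across a period (higher Z_eff) and falls down a group (larger shell), subject to the usual subshell exceptions.
Valence configurations: Be⁺ [He]2s¹, C⁺ [He]2s²2p¹, Ca⁺ [Ar]4s¹, O⁺ [He]2s²2p³.
Tabulated IE_2 (kJ/mol): Be 1757, C 2353, Ca 1145, O 3388.
Overall IE_2 order: Ca < Be < C < O.

O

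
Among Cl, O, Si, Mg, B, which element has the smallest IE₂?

Mg

IE_2 is the cost of taking one more electron from the +1 cation: Cl⁺ still has 6 valence electrons; O⁺ still has 5 valence electrons; Si⁺ still has 3 valence electrons; Mg⁺ still has 1 valence electron; B⁺ still has 2 valence electrons.
All are still removing valence electrons, so compare the +1 ions as you would atoms: IE_2 generally rises across a period (higher Z_eff) and falls down a group (larger shell), subject to the usual subshell exceptions.
Valence configurations: Cl⁺ [Ne]3s²3p⁴, O⁺ [He]2s²2p³, Si⁺ [Ne]3s²3p¹, Mg⁺ [Ne]3s¹, B⁺ [He]2s².
Tabulated IE_2 (kJ/mol): Cl 2298, O 3388, Si 1577, Mg 1451, B 2427.
Overall IE_2 order: Mg < Si < Cl < B < O.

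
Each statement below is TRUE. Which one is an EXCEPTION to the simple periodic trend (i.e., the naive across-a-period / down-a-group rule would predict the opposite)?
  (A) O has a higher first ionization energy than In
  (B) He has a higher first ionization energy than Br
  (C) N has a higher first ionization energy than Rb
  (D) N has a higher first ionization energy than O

(D)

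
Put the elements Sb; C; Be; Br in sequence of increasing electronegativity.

Be is in period 2, group 2; C is in period 2, group 14; Br is in period 4, group 17; Sb is in period 5, group 15.
Smaller atoms with higher effective nuclear charge are more electronegative.
These span different periods and groups, so the two trends combine.
Sb > Be: the two effects oppose for this pair; the across-period effect wins (2.05 vs 1.57).
C > Sb: the two effects oppose for this pair; the down-group effect wins (2.55 vs 2.05).
Br > C: period and group pull opposite ways; the across-period shift dominates (2.96 vs 2.55).
For reference (Pauling): Be 1.57, C 2.55, Br 2.96, Sb 2.05.
So from lowest to highest: Be < Sb < C < Br.

Be, Sb, C, Br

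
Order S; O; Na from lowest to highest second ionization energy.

S < O < Na

The second ionization energy removes an electron from the +1 ion. For each element: S⁺ still has 5 valence electrons; O⁺ still has 5 valence electrons; Na⁺ is the bare [Ne] core.
Core electrons are held far more tightly than valence electrons, so Na tops the IE_2 order.
Valence configurations: S⁺ [Ne]3s²3p³, O⁺ [He]2s²2p³.
Tabulated IE_2 (kJ/mol): S 2252, O 3388, Na 4562.
So the second ionization energies run S < O < Na.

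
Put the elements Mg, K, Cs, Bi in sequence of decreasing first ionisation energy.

Mg is in period 3, group 2; K is in period 4, group 1; Cs is in period 6, group 1; Bi is in period 6, group 15.
IE₁ increases left→right with effective nuclear charge and decreases top→bottom as the valence shell moves farther out.
Neither a single period nor a single group — weigh both effects.
K > Cs: they share group 1; the group trend gives K the larger value.
Bi > K: period and group pull opposite ways; the across-period shift dominates (703 vs 419 kJ/mol).
Mg > Bi: the two effects oppose for this pair; the down-group effect wins (738 vs 703 kJ/mol).
For reference (kJ/mol): Mg 738, K 419, Cs 376, Bi 703.
So from highest to lowest: Mg > Bi > K > Cs.

Mg, Bi, K, Cs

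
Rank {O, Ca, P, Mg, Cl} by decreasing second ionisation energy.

O, Cl, P, Mg, Ca

After 1 electron has been removed, what remains? O⁺ still has 5 valence electrons; Ca⁺ still has 1 valence electron; P⁺ still has 4 valence electrons; Mg⁺ still has 1 valence electron; Cl⁺ still has 6 valence electrons.
All are still removing valence electrons, so compare the +1 ions as you would atoms: IE_2 generally rises across a period (higher Z_eff) and falls down a group (larger shell), subject to the usual subshell exceptions.
Valence configurations: O⁺ [He]2s²2p³, Ca⁺ [Ar]4s¹, P⁺ [Ne]3s²3p², Mg⁺ [Ne]3s¹, Cl⁺ [Ne]3s²3p⁴.
Approximate IE_2 values (kJ/mol): O 3388, Ca 1145, P 1907, Mg 1451, Cl 2298.
Overall IE_2 order: Ca < Mg < P < Cl < O.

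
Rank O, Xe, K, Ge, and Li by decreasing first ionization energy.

Li is in period 2, group 1; O is in period 2, group 16; K is in period 4, group 1; Ge is in period 4, group 14; Xe is in period 5, group 18.
IE₁ increases left→right with effective nuclear charge and decreases top→bottom as the valence shell moves farther out.
Here both period and group differ, so the two effects have to be weighed against each other.
Li > K: Li sits above K in group 1, so the down-group effect alone puts Li higher.
Ge > Li: period and group pull opposite ways; the across-period shift dominates (762 vs 520 kJ/mol).
Xe > Ge: the two effects oppose for this pair; the across-period effect wins (1170 vs 762 kJ/mol).
O > Xe: the two effects oppose for this pair; the down-group effect wins (1314 vs 1170 kJ/mol).
Tabulated first ionization energy (kJ/mol): Li 520, O 1314, K 419, Ge 762, Xe 1170.
So from highest to lowest: O > Xe > Ge > Li > K.

O, Xe, Ge, Li, K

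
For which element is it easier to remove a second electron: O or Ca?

Consider each +1 ion: O⁺ still has 5 valence electrons; Ca⁺ still has 1 valence electron.
All are still removing valence electrons, so compare the +1 ions as you would atoms: IE_2 generally rises across a period (higher Z_eff) and falls down a group (larger shell), subject to the usual subshell exceptions.
Valence configurations: O⁺ [He]2s²2p³, Ca⁺ [Ar]4s¹.
Tabulated IE_2 (kJ/mol): O 3388, Ca 1145.
So the second ionization energies run Ca < O.

Ca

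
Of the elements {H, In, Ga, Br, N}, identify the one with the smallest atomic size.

Radius decreases left→right (rising Z_eff, same n) and increases top→bottom (higher n).
These span different periods and groups, so the two trends combine.
N > H: period and group pull opposite ways; the down-group shift dominates (71 vs 32 pm).
Br > N: period and group pull opposite ways; the down-group shift dominates (114 vs 71 pm).
Ga > Br: Ga lies to the left of Br in period 4, so the across-period effect alone puts Ga larger.
In > Ga: In sits below Ga in group 13, so the down-group effect alone puts In larger.
For reference (pm): H 32, N 71, Ga 124, Br 114, In 142.
The smallest atomic size among these belongs to H.

H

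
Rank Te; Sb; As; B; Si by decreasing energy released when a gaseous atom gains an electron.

B is in period 2, group 13; Si is in period 3, group 14; As is in period 4, group 15; Sb is in period 5, group 15; Te is in period 5, group 16.
Atoms with high Z_eff and room in the valence shell (especially the halogens) have the most exothermic electron affinities.
These span different periods and groups, so the two trends combine.
As > B: period and group pull opposite ways; the across-period shift dominates (78 vs 27 kJ/mol).
Sb > As: this pair runs against the simple trend — see the exception note.
Si > Sb: the two effects oppose for this pair; the down-group effect wins (134 vs 103 kJ/mol).
Te > Si: period and group pull opposite ways; the across-period shift dominates (190 vs 134 kJ/mol).
Note the exception: Sb has a higher electron affinity than As, contrary to the simple trend — both are half-filled np³, but the pairing/repulsion penalty for the added electron shrinks as the p orbitals become larger and more diffuse down the group, and for Sb that outweighs the weaker nuclear attraction.
Tabulated electron affinity (kJ/mol): B 27, Si 134, As 78, Sb 103, Te 190.
So from highest to lowest: Te > Si > Sb > As > B.

Te > Si > Sb > As > B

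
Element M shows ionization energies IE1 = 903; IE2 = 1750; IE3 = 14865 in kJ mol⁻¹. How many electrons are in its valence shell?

Look for the largest jump between consecutive ionization energies: IE3/IE2 ≈ 8.5, far larger than any earlier ratio.
That jump marks the point where a core electron is being removed. So the atom has 2 valence electrons.

2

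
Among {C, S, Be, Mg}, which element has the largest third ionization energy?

The third ionization energy removes an electron from the +2 ion. For each element: C²⁺ still has 2 valence electrons; S²⁺ still has 4 valence electrons; Be²⁺ is the bare [He] core; Mg²⁺ is the bare [Ne] core.
Breaking into a closed-shell core is much more expensive than removing a leftover valence electron — Mg and Be have the largest IE_3 here.
Valence configurations: C²⁺ [He]2s², S²⁺ [Ne]3s²3p².
Approximate IE_3 values (kJ/mol): C 4620, S 3357, Be 14849, Mg 7733.
So the third ionization energies run S < C < Mg < Be.

Be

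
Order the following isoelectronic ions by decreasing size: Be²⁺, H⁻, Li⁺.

H⁻ > Li⁺ > Be²⁺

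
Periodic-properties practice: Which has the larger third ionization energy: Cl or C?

C

IE_3 is the cost of taking one more electron from the +2 cation: Cl²⁺ still has 5 valence electrons; C²⁺ still has 2 valence electrons.
All are still removing valence electrons, so compare the +2 ions as you would atoms: IE_3 generally rises across a period (higher Z_eff) and falls down a group (larger shell), subject to the usual subshell exceptions.
Valence configurations: Cl²⁺ [Ne]3s²3p³, C²⁺ [He]2s².
Tabulated IE_3 (kJ/mol): Cl 3822, C 4620.
Putting it together, IE_3: Cl < C.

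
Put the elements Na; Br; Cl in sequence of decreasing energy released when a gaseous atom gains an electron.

Adding an electron releases more energy for atoms nearer the top right (short of the noble gases).
Here both period and group differ, so the two effects have to be weighed against each other.
Br > Na: the two effects oppose for this pair; the across-period effect wins (325 vs 53 kJ/mol).
Cl > Br: Cl sits above Br in group 17, so the down-group effect alone puts Cl higher.
For reference (kJ/mol): Na 53, Cl 349, Br 325.
So from highest to lowest: Cl > Br > Na.

Cl > Br > Na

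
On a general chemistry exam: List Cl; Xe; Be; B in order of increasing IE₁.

B < Be < Xe < Cl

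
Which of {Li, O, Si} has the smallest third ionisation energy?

Consider each +2 ion: Li²⁺ is already 1 electron into the core; O²⁺ still has 4 valence electrons; Si²⁺ still has 2 valence electrons.
Pulling an electron out of a noble-gas core costs far more than removing a remaining valence electron, so Li sits at the high end of IE_3.
Valence configurations: O²⁺ [He]2s²2p², Si²⁺ [Ne]3s².
The numbers (kJ/mol): Li 11815, O 5300, Si 3232.
Hence IE_3: Si < O < Li.

Si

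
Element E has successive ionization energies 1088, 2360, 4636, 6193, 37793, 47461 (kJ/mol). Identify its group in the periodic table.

Group 14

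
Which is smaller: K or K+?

Forming K+ removes 1 electron from K. Fewer electrons for the same nuclear charge means less shielding and a higher Z_eff on the remaining electrons, and for main-group metals the entire outer shell is lost.
A cation is smaller than its parent atom: K+ < K.

K+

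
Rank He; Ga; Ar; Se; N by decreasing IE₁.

He is in period 1, group 18; N is in period 2, group 15; Ar is in period 3, group 18; Ga is in period 4, group 13; Se is in period 4, group 16.
Across a period the outer electron is held more tightly (higher IE₁); down a group it sits in a higher shell, more shielded, and comes off more easily.
Here both period and group differ, so the two effects have to be weighed against each other.
Se > Ga: Se lies to the right of Ga in period 4, so the across-period effect alone puts Se higher.
N > Se: the two effects oppose for this pair; the down-group effect wins (1402 vs 941 kJ/mol).
Ar > N: the two effects oppose for this pair; the across-period effect wins (1521 vs 1402 kJ/mol).
He > Ar: He sits above Ar in group 18, so the down-group effect alone puts He higher.
Approximate values (kJ/mol): He 2372, N 1402, Ar 1521, Ga 579, Se 941.
So from highest to lowest: He > Ar > N > Se > Ga.

He > Ar > N > Se > Ga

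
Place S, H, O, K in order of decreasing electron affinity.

S, O, H, K

EA tends to increase across a period and decrease down a group, though the pattern is less regular than for IE or radius.
Neither a single period nor a single group — weigh both effects.
H > K: H sits above K in group 1, so the down-group effect alone puts H higher.
O > H: period and group pull opposite ways; the across-period shift dominates (141 vs 73 kJ/mol).
S > O: this pair runs against the simple trend — see the exception note.
Note the exception: S has a higher electron affinity than O, contrary to the simple trend — the compact 2p subshell of O repels the added electron more than S's larger 3p does.
Tabulated electron affinity (kJ/mol): H 73, O 141, S 200, K 48.
So from highest to lowest: S > O > H > K.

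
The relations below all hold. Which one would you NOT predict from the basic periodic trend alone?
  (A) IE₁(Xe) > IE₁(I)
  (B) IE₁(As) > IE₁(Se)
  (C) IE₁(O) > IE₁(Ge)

(B)

The general trend: first ionization energy increases across a period and decreases down a group.
(A) Xe (period 5, group 18) vs I (period 5, group 17): the stated order agrees with the simple trend.
(B) As (period 4, group 15) vs Se (period 4, group 16): the stated order contradicts the simple trend.
(C) O (period 2, group 16) vs Ge (period 4, group 14): the stated order agrees with the simple trend.
The exception is (B): Se (4p⁴) ionizes more easily than half-filled As (4p³).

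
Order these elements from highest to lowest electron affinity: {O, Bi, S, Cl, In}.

Cl > S > O > Bi > In

O is in period 2, group 16; S is in period 3, group 16; Cl is in period 3, group 17; In is in period 5, group 13; Bi is in period 6, group 15.
Electron affinity generally becomes more exothermic across a period toward the halogens and less exothermic down a group.
Neither a single period nor a single group — weigh both effects.
Bi > In: the two effects oppose for this pair; the across-period effect wins (91 vs 29 kJ/mol).
O > Bi: relative to Bi, both the across-period and down-group shifts push O's electron affinity up.
S > O: this pair runs against the simple trend — see the exception note.
Cl > S: Cl lies to the right of S in period 3, so the across-period effect alone puts Cl higher.
Note the exception: S has a higher electron affinity than O, contrary to the simple trend — the compact 2p subshell of O repels the added electron more than S's larger 3p does.
For reference (kJ/mol): O 141, S 200, Cl 349, In 29, Bi 91.
So from highest to lowest: Cl > S > O > Bi > In.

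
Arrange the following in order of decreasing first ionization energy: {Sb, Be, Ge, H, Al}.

H > Be > Sb > Ge > Al

H is in period 1, group 1; Be is in period 2, group 2; Al is in period 3, group 13; Ge is in period 4, group 14; Sb is in period 5, group 15.
Removing the outermost electron gets harder across a period and easier down a group.
These sit on a diagonal, where the across-period and down-group effects partly cancel.
Ge > Al: period and group pull opposite ways; the across-period shift dominates (762 vs 578 kJ/mol).
Sb > Ge: period and group pull opposite ways; the across-period shift dominates (831 vs 762 kJ/mol).
Be > Sb: the two effects oppose for this pair; the down-group effect wins (900 vs 831 kJ/mol).
H > Be: period and group pull opposite ways; the down-group shift dominates (1312 vs 900 kJ/mol).
Tabulated first ionization energy (kJ/mol): H 1312, Be 900, Al 578, Ge 762, Sb 831.
So from highest to lowest: H > Be > Sb > Ge > Al.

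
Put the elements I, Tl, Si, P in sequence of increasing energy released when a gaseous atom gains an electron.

Tl < P < Si < I

Si is in period 3, group 14; P is in period 3, group 15; I is in period 5, group 17; Tl is in period 6, group 13.
Atoms with high Z_eff and room in the valence shell (especially the halogens) have the most exothermic electron affinities.
These span different periods and groups, so the two trends combine.
P > Tl: both effects reinforce here, so P is clearly the higher of the two.
Si > P: this pair runs against the simple trend — see the exception note.
I > Si: period and group pull opposite ways; the across-period shift dominates (295 vs 134 kJ/mol).
Note the exception: Si has a higher electron affinity than P, contrary to the simple trend — adding an electron to P's half-filled 3p³ is unfavourable, so Si (3p²) has the more exothermic EA.
Approximate values (kJ/mol): Si 134, P 72, I 295, Tl 19.
So from lowest to highest: Tl < P < Si < I.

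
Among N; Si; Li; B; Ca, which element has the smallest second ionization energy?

Ca

The second ionization energy removes an electron from the +1 ion. For each element: N⁺ still has 4 valence electrons; Si⁺ still has 3 valence electrons; Li⁺ is the bare [He] core; B⁺ still has 2 valence electrons; Ca⁺ still has 1 valence electron.
Breaking into a closed-shell core is much more expensive than removing a leftover valence electron — Li has the largest IE_2 here.
Valence configurations: N⁺ [He]2s²2p², Si⁺ [Ne]3s²3p¹, B⁺ [He]2s², Ca⁺ [Ar]4s¹.
The numbers (kJ/mol): N 2856, Si 1577, Li 7298, B 2427, Ca 1145.
Hence IE_2: Ca < Si < B < N < Li.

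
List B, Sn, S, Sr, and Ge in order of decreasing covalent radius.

Sr, Sn, Ge, S, B

B is in period 2, group 13; S is in period 3, group 16; Ge is in period 4, group 14; Sr is in period 5, group 2; Sn is in period 5, group 14.
Atomic radius shrinks across a period as nuclear charge pulls the same shell inward, and grows down a group as new shells are added.
Neither a single period nor a single group — weigh both effects.
S > B: period and group pull opposite ways; the down-group shift dominates (103 vs 85 pm).
Ge > S: relative to S, both the across-period and down-group shifts push Ge's atomic radius up.
Sn > Ge: they share group 14; the group trend gives Sn the larger value.
Sr > Sn: both are in period 5; the period trend gives Sr the larger value.
For reference (pm): B 85, S 103, Ge 121, Sr 185, Sn 140.
So from largest to smallest: Sr > Sn > Ge > S > B.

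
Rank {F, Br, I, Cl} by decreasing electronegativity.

F is in period 2, group 17; Cl is in period 3, group 17; Br is in period 4, group 17; I is in period 5, group 17.
Smaller atoms with higher effective nuclear charge are more electronegative.
All are in group 17, so electronegativity increases up the group.
So from highest to lowest: F > Cl > Br > I.

F > Cl > Br > I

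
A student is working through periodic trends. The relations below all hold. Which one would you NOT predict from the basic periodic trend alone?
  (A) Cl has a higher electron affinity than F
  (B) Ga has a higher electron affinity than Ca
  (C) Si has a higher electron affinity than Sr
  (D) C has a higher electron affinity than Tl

(A)

The general trend: electron affinity increases across a period and decreases down a group.
(A) Cl (period 3, group 17) vs F (period 2, group 17): the stated order contradicts the simple trend.
(B) Ga (period 4, group 13) vs Ca (period 4, group 2): the stated order agrees with the simple trend.
(C) Si (period 3, group 14) vs Sr (period 5, group 2): the stated order agrees with the simple trend.
(D) C (period 2, group 14) vs Tl (period 6, group 13): the stated order agrees with the simple trend.
The exception is (A): F's small 2p subshell makes the incoming electron feel strong e⁻–e⁻ repulsion, so Cl actually releases more energy on gaining an electron.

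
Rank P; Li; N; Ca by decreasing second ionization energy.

After 1 electron has been removed, what remains? P⁺ still has 4 valence electrons; Li⁺ is the bare [He] core; N⁺ still has 4 valence electrons; Ca⁺ still has 1 valence electron.
Breaking into a closed-shell core is much more expensive than removing a leftover valence electron — Li has the largest IE_2 here.
Valence configurations: P⁺ [Ne]3s²3p², N⁺ [He]2s²2p², Ca⁺ [Ar]4s¹.
Tabulated IE_2 (kJ/mol): P 1907, Li 7298, N 2856, Ca 1145.
Putting it together, IE_2: Ca < P < N < Li.

Li > N > P > Ca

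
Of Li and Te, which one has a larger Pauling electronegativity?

Te

EN rises left→right (higher Z_eff, smaller atoms) and falls top→bottom (larger, more shielded atoms).
Neither a single period nor a single group — weigh both effects.
Te > Li: the two effects oppose for this pair; the across-period effect wins (2.10 vs 0.98).
Tabulated electronegativity (Pauling): Li 0.98, Te 2.10.
So Te has the larger Pauling electronegativity (Te > Li).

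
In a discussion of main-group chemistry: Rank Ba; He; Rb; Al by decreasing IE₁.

He is in period 1, group 18; Al is in period 3, group 13; Rb is in period 5, group 1; Ba is in period 6, group 2.
Removing the outermost electron gets harder across a period and easier down a group.
Here both period and group differ, so the two effects have to be weighed against each other.
Ba > Rb: the two effects oppose for this pair; the across-period effect wins (503 vs 403 kJ/mol).
Al > Ba: relative to Ba, both the across-period and down-group shifts push Al's first ionization energy up.
He > Al: both effects reinforce here, so He is clearly the higher of the two.
For reference (kJ/mol): He 2372, Al 578, Rb 403, Ba 503.
So from highest to lowest: He > Al > Ba > Rb.

He > Al > Ba > Rb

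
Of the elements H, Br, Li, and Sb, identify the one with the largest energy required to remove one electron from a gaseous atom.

H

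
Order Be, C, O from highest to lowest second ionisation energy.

IE_2 is the cost of taking one more electron from the +1 cation: Be⁺ still has 1 valence electron; C⁺ still has 3 valence electrons; O⁺ still has 5 valence electrons.
All are still removing valence electrons, so compare the +1 ions as you would atoms: IE_2 generally rises across a period (higher Z_eff) and falls down a group (larger shell), subject to the usual subshell exceptions.
Valence configurations: Be⁺ [He]2s¹, C⁺ [He]2s²2p¹, O⁺ [He]2s²2p³.
Approximate IE_2 values (kJ/mol): Be 1757, C 2353, O 3388.
So the second ionization energies run Be < C < O.

O > C > Be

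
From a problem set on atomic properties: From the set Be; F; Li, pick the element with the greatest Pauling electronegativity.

F

Atoms toward the upper right of the periodic table pull bonding electrons most strongly.
All lie in period 2, so electronegativity increases left to right.
The greatest Pauling electronegativity among these belongs to F.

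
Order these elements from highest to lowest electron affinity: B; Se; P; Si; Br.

Br, Se, Si, P, B

B is in period 2, group 13; Si is in period 3, group 14; P is in period 3, group 15; Se is in period 4, group 16; Br is in period 4, group 17.
EA tends to increase across a period and decrease down a group, though the pattern is less regular than for IE or radius.
Neither a single period nor a single group — weigh both effects.
P > B: the two effects oppose for this pair; the across-period effect wins (72 vs 27 kJ/mol).
Si > P: this pair runs against the simple trend — see the exception note.
Se > Si: period and group pull opposite ways; the across-period shift dominates (195 vs 134 kJ/mol).
Br > Se: both are in period 4; the period trend gives Br the larger value.
Note the exception: Si has a higher electron affinity than P, contrary to the simple trend — adding an electron to P's half-filled 3p³ is unfavourable, so Si (3p²) has the more exothermic EA.
Tabulated electron affinity (kJ/mol): B 27, Si 134, P 72, Se 195, Br 325.
So from highest to lowest: Br > Se > Si > P > B.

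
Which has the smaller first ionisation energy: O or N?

O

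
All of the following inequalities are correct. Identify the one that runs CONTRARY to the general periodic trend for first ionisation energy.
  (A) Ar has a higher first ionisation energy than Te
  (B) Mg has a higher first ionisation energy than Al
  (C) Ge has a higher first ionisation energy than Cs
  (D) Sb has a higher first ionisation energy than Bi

The general trend: first ionisation energy increases across a period and decreases down a group.
(A) Ar (period 3, group 18) vs Te (period 5, group 16): the stated order agrees with the simple trend.
(B) Mg (period 3, group 2) vs Al (period 3, group 13): the stated order contradicts the simple trend.
(C) Ge (period 4, group 14) vs Cs (period 6, group 1): the stated order agrees with the simple trend.
(D) Sb (period 5, group 15) vs Bi (period 6, group 15): the stated order agrees with the simple trend.
The exception is (B): Al's single 3p electron is easier to remove than one from Mg's filled 3s².

(B)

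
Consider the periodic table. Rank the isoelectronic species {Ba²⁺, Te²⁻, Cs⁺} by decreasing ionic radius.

Te²⁻ > Cs⁺ > Ba²⁺

All of these have 54 electrons, so size is governed by nuclear charge alone: the more protons, the stronger the pull on the same electron cloud, and the smaller the ion.
Nuclear charges: Ba²⁺ (Z=56), Cs⁺ (Z=55), Te²⁻ (Z=52).
Largest to smallest: Te²⁻ > Cs⁺ > Ba²⁺.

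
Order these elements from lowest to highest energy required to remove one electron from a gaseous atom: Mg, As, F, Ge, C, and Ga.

Ga < Mg < Ge < As < C < F

C is in period 2, group 14; F is in period 2, group 17; Mg is in period 3, group 2; Ga is in period 4, group 13; Ge is in period 4, group 14; As is in period 4, group 15.
First ionization energy rises across a period (greater Z_eff holds electrons more tightly) and falls down a group (valence electrons are farther from the nucleus).
Neither a single period nor a single group — weigh both effects.
Mg > Ga: the two effects oppose for this pair; the down-group effect wins (738 vs 579 kJ/mol).
Ge > Mg: period and group pull opposite ways; the across-period shift dominates (762 vs 738 kJ/mol).
As > Ge: As lies to the right of Ge in period 4, so the across-period effect alone puts As higher.
C > As: period and group pull opposite ways; the down-group shift dominates (1086 vs 947 kJ/mol).
F > C: F lies to the right of C in period 2, so the across-period effect alone puts F higher.
Approximate values (kJ/mol): C 1086, F 1681, Mg 738, Ga 579, Ge 762, As 947.
So from lowest to highest: Ga < Mg < Ge < As < C < F.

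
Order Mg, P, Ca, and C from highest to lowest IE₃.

Mg, Ca, C, P

IE_3 is the cost of taking one more electron from the +2 cation: Mg²⁺ is the bare [Ne] core; P²⁺ still has 3 valence electrons; Ca²⁺ is the bare [Ar] core; C²⁺ still has 2 valence electrons.
Breaking into a closed-shell core is much more expensive than removing a leftover valence electron — Ca and Mg have the largest IE_3 here.
Valence configurations: P²⁺ [Ne]3s²3p¹, C²⁺ [He]2s².
Tabulated IE_3 (kJ/mol): Mg 7733, P 2914, Ca 4912, C 4620.
So the third ionization energies run P < C < Ca < Mg.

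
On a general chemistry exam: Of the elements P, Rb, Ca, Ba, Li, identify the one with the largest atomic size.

Rb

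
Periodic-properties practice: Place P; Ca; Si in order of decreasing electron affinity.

Si > P > Ca

Electron affinity generally becomes more exothermic across a period toward the halogens and less exothermic down a group.
Neither a single period nor a single group — weigh both effects.
P > Ca: both effects reinforce here, so P is clearly the higher of the two.
Si > P: this pair runs against the simple trend — see the exception note.
Note the exception: Si has a higher electron affinity than P, contrary to the simple trend — adding an electron to P's half-filled 3p³ is unfavourable, so Si (3p²) has the more exothermic EA.
For reference (kJ/mol): Si 134, P 72, Ca 2.
So from highest to lowest: Si > P > Ca.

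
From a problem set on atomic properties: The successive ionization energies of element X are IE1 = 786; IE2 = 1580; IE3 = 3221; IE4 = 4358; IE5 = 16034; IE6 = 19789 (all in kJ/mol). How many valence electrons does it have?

Look for the largest jump between consecutive ionization energies: IE5/IE4 ≈ 3.7, far larger than any earlier ratio.
That jump marks the point where a core electron is being removed. So the atom has 4 valence electrons.

4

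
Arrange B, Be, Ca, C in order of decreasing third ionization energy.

After 2 electrons have been removed, what remains? B²⁺ still has 1 valence electron; Be²⁺ is the bare [He] core; Ca²⁺ is the bare [Ar] core; C²⁺ still has 2 valence electrons.
Pulling an electron out of a noble-gas core costs far more than removing a remaining valence electron, so Ca and Be sit at the high end of IE_3.
Valence configurations: B²⁺ [He]2s¹, C²⁺ [He]2s².
The numbers (kJ/mol): B 3660, Be 14849, Ca 4912, C 4620.
Putting it together, IE_3: B < C < Ca < Be.

Be, Ca, C, B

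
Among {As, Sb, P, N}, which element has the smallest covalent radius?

N

N is in period 2, group 15; P is in period 3, group 15; As is in period 4, group 15; Sb is in period 5, group 15.
Radius decreases left→right (rising Z_eff, same n) and increases top→bottom (higher n).
All are in group 15, so atomic radius increases down the group.
The smallest covalent radius among these belongs to N.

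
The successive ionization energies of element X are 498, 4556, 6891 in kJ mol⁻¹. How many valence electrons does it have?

1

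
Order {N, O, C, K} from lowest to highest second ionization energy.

C < N < K < O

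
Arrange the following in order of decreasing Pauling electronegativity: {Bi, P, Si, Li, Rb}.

Li is in period 2, group 1; Si is in period 3, group 14; P is in period 3, group 15; Rb is in period 5, group 1; Bi is in period 6, group 15.
Atoms toward the upper right of the periodic table pull bonding electrons most strongly.
Neither a single period nor a single group — weigh both effects.
Li > Rb: they share group 1; the group trend gives Li the larger value.
Si > Li: the two effects oppose for this pair; the across-period effect wins (1.90 vs 0.98).
Bi > Si: period and group pull opposite ways; the across-period shift dominates (2.02 vs 1.90).
P > Bi: P sits above Bi in group 15, so the down-group effect alone puts P higher.
For reference (Pauling): Li 0.98, Si 1.90, P 2.19, Rb 0.82, Bi 2.02.
So from highest to lowest: P > Bi > Si > Li > Rb.

P > Bi > Si > Li > Rb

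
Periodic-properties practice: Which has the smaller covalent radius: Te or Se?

Se is in period 4, group 16; Te is in period 5, group 16.
Radius decreases left→right (rising Z_eff, same n) and increases top→bottom (higher n).
All are in group 16, so atomic radius increases down the group.
So Se has the smaller covalent radius (Se < Te).

Se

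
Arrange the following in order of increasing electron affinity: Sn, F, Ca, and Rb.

Ca < Rb < Sn < F

F is in period 2, group 17; Ca is in period 4, group 2; Rb is in period 5, group 1; Sn is in period 5, group 14.
Electron affinity generally becomes more exothermic across a period toward the halogens and less exothermic down a group.
These span different periods and groups, so the two trends combine.
Rb > Ca: this pair runs against the simple trend — see the exception note.
Sn > Rb: Sn lies to the right of Rb in period 5, so the across-period effect alone puts Sn higher.
F > Sn: relative to Sn, both the across-period and down-group shifts push F's electron affinity up.
Note the exception: Rb has a higher electron affinity than Ca, contrary to the simple trend — adding an electron to Ca (ns²) has to open a new, higher-energy np subshell, which is unfavourable.
Tabulated electron affinity (kJ/mol): F 328, Ca 2, Rb 47, Sn 107.
So from lowest to highest: Ca < Rb < Sn < F.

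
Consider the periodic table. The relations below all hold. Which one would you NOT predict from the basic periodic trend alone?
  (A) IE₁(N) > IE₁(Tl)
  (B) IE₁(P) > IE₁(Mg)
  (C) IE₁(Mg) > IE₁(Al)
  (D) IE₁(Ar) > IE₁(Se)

The general trend: first ionization energy increases across a period and decreases down a group.
(A) N (period 2, group 15) vs Tl (period 6, group 13): the stated order agrees with the simple trend.
(B) P (period 3, group 15) vs Mg (period 3, group 2): the stated order agrees with the simple trend.
(C) Mg (period 3, group 2) vs Al (period 3, group 13): the stated order contradicts the simple trend.
(D) Ar (period 3, group 18) vs Se (period 4, group 16): the stated order agrees with the simple trend.
The exception is (C): Al's single 3p electron is easier to remove than one from Mg's filled 3s².

(C)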